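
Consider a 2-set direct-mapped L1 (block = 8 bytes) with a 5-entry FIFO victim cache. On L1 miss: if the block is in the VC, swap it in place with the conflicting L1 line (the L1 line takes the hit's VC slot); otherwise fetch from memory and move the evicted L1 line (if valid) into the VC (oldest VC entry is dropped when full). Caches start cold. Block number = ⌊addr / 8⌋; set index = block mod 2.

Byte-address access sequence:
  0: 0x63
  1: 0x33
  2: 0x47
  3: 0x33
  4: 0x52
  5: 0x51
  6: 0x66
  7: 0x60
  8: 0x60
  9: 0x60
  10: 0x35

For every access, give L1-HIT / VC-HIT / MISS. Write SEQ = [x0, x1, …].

0: 0x63 (blk 12, set 0) → MISS  vc=[]
1: 0x33 (blk 6, set 0) → MISS  vc=[12]
2: 0x47 (blk 8, set 0) → MISS  vc=[12, 6]
3: 0x33 (blk 6, set 0) → VC-HIT  vc=[12, 8]
4: 0x52 (blk 10, set 0) → MISS  vc=[12, 8, 6]
5: 0x51 (blk 10, set 0) → L1-HIT  vc=[12, 8, 6]
6: 0x66 (blk 12, set 0) → VC-HIT  vc=[10, 8, 6]
7: 0x60 (blk 12, set 0) → L1-HIT  vc=[10, 8, 6]
8: 0x60 (blk 12, set 0) → L1-HIT  vc=[10, 8, 6]
9: 0x60 (blk 12, set 0) → L1-HIT  vc=[10, 8, 6]
10: 0x35 (blk 6, set 0) → VC-HIT  vc=[10, 8, 12]

SEQ = [MISS, MISS, MISS, VC-HIT, MISS, L1-HIT, VC-HIT, L1-HIT, L1-HIT, L1-HIT, VC-HIT]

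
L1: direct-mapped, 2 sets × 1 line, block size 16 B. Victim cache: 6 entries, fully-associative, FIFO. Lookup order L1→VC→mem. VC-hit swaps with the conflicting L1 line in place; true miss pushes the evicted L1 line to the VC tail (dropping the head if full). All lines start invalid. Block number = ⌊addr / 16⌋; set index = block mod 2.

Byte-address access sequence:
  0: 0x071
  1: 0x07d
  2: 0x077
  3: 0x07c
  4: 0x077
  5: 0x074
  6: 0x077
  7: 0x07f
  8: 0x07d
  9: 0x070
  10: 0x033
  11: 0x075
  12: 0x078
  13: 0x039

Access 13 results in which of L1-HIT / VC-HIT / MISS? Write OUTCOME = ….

OUTCOME = VC-HIT

#0 0x71→b7/s1 MISS; vc=[]
#1 0x7d→b7/s1 L1-HIT; vc=[]
#2 0x77→b7/s1 L1-HIT; vc=[]
#3 0x7c→b7/s1 L1-HIT; vc=[]
#4 0x77→b7/s1 L1-HIT; vc=[]
#5 0x74→b7/s1 L1-HIT; vc=[]
#6 0x77→b7/s1 L1-HIT; vc=[]
#7 0x7f→b7/s1 L1-HIT; vc=[]
#8 0x7d→b7/s1 L1-HIT; vc=[]
#9 0x70→b7/s1 L1-HIT; vc=[]
#10 0x33→b3/s1 MISS; vc=[7]
#11 0x75→b7/s1 VC-HIT; vc=[3]
#12 0x78→b7/s1 L1-HIT; vc=[3]
#13 0x39→b3/s1 VC-HIT; vc=[7]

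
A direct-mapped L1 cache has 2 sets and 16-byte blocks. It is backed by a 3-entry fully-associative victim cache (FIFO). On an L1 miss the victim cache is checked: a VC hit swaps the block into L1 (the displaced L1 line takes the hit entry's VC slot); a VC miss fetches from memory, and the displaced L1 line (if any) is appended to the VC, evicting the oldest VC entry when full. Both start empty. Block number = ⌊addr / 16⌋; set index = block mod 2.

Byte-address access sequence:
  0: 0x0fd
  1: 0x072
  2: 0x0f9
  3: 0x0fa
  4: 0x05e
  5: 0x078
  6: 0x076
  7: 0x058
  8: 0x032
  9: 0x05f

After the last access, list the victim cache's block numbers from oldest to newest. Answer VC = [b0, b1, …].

VC = [7, 15, 3]

#0 0xfd→b15/s1 MISS; vc=[]
#1 0x72→b7/s1 MISS; vc=[15]
#2 0xf9→b15/s1 VC-HIT; vc=[7]
#3 0xfa→b15/s1 L1-HIT; vc=[7]
#4 0x5e→b5/s1 MISS; vc=[7,15]
#5 0x78→b7/s1 VC-HIT; vc=[5,15]
#6 0x76→b7/s1 L1-HIT; vc=[5,15]
#7 0x58→b5/s1 VC-HIT; vc=[7,15]
#8 0x32→b3/s1 MISS; vc=[7,15,5]
#9 0x5f→b5/s1 VC-HIT; vc=[7,15,3]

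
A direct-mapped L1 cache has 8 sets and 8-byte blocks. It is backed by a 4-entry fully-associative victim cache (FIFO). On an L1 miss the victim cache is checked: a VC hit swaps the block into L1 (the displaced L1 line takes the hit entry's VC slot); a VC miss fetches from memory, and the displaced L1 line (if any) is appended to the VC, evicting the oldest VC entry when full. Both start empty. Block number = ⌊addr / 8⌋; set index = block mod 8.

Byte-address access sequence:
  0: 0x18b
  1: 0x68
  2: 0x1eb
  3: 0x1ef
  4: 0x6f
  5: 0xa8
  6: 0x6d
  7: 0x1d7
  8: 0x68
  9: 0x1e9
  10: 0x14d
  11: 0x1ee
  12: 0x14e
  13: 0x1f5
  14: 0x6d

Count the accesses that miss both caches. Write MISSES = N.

MISSES = 7

  [0] addr=0x18b blk=49 s=1: MISS | VC []
  [1] addr=0x68 blk=13 s=5: MISS | VC []
  [2] addr=0x1eb blk=61 s=5: MISS | VC [13]
  [3] addr=0x1ef blk=61 s=5: L1-HIT | VC [13]
  [4] addr=0x6f blk=13 s=5: VC-HIT | VC [61]
  [5] addr=0xa8 blk=21 s=5: MISS | VC [61, 13]
  [6] addr=0x6d blk=13 s=5: VC-HIT | VC [61, 21]
  [7] addr=0x1d7 blk=58 s=2: MISS | VC [61, 21]
  [8] addr=0x68 blk=13 s=5: L1-HIT | VC [61, 21]
  [9] addr=0x1e9 blk=61 s=5: VC-HIT | VC [13, 21]
  [10] addr=0x14d blk=41 s=1: MISS | VC [13, 21, 49]
  [11] addr=0x1ee blk=61 s=5: L1-HIT | VC [13, 21, 49]
  [12] addr=0x14e blk=41 s=1: L1-HIT | VC [13, 21, 49]
  [13] addr=0x1f5 blk=62 s=6: MISS | VC [13, 21, 49]
  [14] addr=0x6d blk=13 s=5: VC-HIT | VC [61, 21, 49]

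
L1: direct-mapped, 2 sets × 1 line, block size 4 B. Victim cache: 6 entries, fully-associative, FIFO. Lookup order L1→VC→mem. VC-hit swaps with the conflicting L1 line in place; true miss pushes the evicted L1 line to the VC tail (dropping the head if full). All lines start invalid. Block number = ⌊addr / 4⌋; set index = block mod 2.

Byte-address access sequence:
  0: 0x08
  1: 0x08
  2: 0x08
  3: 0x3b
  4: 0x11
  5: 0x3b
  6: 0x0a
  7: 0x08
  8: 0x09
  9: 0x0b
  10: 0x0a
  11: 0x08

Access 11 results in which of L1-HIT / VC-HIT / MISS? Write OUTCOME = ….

OUTCOME = L1-HIT

#0 0x8→b2/s0 MISS; vc=[]
#1 0x8→b2/s0 L1-HIT; vc=[]
#2 0x8→b2/s0 L1-HIT; vc=[]
#3 0x3b→b14/s0 MISS; vc=[2]
#4 0x11→b4/s0 MISS; vc=[2,14]
#5 0x3b→b14/s0 VC-HIT; vc=[2,4]
#6 0xa→b2/s0 VC-HIT; vc=[14,4]
#7 0x8→b2/s0 L1-HIT; vc=[14,4]
#8 0x9→b2/s0 L1-HIT; vc=[14,4]
#9 0xb→b2/s0 L1-HIT; vc=[14,4]
#10 0xa→b2/s0 L1-HIT; vc=[14,4]
#11 0x8→b2/s0 L1-HIT; vc=[14,4]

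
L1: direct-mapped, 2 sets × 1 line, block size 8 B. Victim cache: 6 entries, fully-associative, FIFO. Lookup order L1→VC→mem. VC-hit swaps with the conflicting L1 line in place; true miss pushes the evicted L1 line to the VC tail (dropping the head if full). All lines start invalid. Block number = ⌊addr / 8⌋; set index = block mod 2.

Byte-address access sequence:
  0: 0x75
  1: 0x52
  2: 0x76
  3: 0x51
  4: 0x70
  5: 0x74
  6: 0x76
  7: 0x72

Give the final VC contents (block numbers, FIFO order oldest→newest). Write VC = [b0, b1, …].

  [0] addr=0x75 blk=14 s=0: MISS | VC []
  [1] addr=0x52 blk=10 s=0: MISS | VC [14]
  [2] addr=0x76 blk=14 s=0: VC-HIT | VC [10]
  [3] addr=0x51 blk=10 s=0: VC-HIT | VC [14]
  [4] addr=0x70 blk=14 s=0: VC-HIT | VC [10]
  [5] addr=0x74 blk=14 s=0: L1-HIT | VC [10]
  [6] addr=0x76 blk=14 s=0: L1-HIT | VC [10]
  [7] addr=0x72 blk=14 s=0: L1-HIT | VC [10]

VC = [10]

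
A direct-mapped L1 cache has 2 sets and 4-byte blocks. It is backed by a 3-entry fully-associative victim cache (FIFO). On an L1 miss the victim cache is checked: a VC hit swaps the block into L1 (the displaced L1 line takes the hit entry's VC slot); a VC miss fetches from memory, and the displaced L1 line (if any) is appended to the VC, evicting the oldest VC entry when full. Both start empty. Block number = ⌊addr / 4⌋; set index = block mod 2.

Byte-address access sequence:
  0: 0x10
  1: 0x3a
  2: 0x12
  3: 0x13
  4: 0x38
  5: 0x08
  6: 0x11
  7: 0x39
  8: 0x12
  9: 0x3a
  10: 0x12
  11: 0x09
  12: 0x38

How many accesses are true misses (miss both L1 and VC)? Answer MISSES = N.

0: 0x10 (blk 4, set 0) → MISS  vc=[]
1: 0x3a (blk 14, set 0) → MISS  vc=[4]
2: 0x12 (blk 4, set 0) → VC-HIT  vc=[14]
3: 0x13 (blk 4, set 0) → L1-HIT  vc=[14]
4: 0x38 (blk 14, set 0) → VC-HIT  vc=[4]
5: 0x8 (blk 2, set 0) → MISS  vc=[4, 14]
6: 0x11 (blk 4, set 0) → VC-HIT  vc=[2, 14]
7: 0x39 (blk 14, set 0) → VC-HIT  vc=[2, 4]
8: 0x12 (blk 4, set 0) → VC-HIT  vc=[2, 14]
9: 0x3a (blk 14, set 0) → VC-HIT  vc=[2, 4]
10: 0x12 (blk 4, set 0) → VC-HIT  vc=[2, 14]
11: 0x9 (blk 2, set 0) → VC-HIT  vc=[4, 14]
12: 0x38 (blk 14, set 0) → VC-HIT  vc=[4, 2]

MISSES = 3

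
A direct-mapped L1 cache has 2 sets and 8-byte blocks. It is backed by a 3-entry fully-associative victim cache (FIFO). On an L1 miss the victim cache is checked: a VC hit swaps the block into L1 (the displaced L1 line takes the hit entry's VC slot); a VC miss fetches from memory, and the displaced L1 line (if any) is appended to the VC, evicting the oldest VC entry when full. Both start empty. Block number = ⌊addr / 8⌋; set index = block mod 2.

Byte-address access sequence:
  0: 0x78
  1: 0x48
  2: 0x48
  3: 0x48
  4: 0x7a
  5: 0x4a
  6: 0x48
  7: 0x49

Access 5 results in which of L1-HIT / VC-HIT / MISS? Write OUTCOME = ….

  [0] addr=0x78 blk=15 s=1: MISS | VC []
  [1] addr=0x48 blk=9 s=1: MISS | VC [15]
  [2] addr=0x48 blk=9 s=1: L1-HIT | VC [15]
  [3] addr=0x48 blk=9 s=1: L1-HIT | VC [15]
  [4] addr=0x7a blk=15 s=1: VC-HIT | VC [9]
  [5] addr=0x4a blk=9 s=1: VC-HIT | VC [15]
  [6] addr=0x48 blk=9 s=1: L1-HIT | VC [15]
  [7] addr=0x49 blk=9 s=1: L1-HIT | VC [15]

OUTCOME = VC-HIT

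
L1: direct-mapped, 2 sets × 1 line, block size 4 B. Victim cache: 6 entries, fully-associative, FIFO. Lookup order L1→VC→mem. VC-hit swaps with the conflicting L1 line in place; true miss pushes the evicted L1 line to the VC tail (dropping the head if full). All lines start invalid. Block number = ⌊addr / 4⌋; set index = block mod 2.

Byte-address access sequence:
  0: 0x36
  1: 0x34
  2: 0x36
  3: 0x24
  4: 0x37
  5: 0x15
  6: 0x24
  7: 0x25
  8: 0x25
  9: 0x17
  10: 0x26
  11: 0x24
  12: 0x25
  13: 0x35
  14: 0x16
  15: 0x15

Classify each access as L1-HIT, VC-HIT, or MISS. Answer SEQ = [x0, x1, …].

#0 0x36→b13/s1 MISS; vc=[]
#1 0x34→b13/s1 L1-HIT; vc=[]
#2 0x36→b13/s1 L1-HIT; vc=[]
#3 0x24→b9/s1 MISS; vc=[13]
#4 0x37→b13/s1 VC-HIT; vc=[9]
#5 0x15→b5/s1 MISS; vc=[9,13]
#6 0x24→b9/s1 VC-HIT; vc=[5,13]
#7 0x25→b9/s1 L1-HIT; vc=[5,13]
#8 0x25→b9/s1 L1-HIT; vc=[5,13]
#9 0x17→b5/s1 VC-HIT; vc=[9,13]
#10 0x26→b9/s1 VC-HIT; vc=[5,13]
#11 0x24→b9/s1 L1-HIT; vc=[5,13]
#12 0x25→b9/s1 L1-HIT; vc=[5,13]
#13 0x35→b13/s1 VC-HIT; vc=[5,9]
#14 0x16→b5/s1 VC-HIT; vc=[13,9]
#15 0x15→b5/s1 L1-HIT; vc=[13,9]

SEQ = [MISS, L1-HIT, L1-HIT, MISS, VC-HIT, MISS, VC-HIT, L1-HIT, L1-HIT, VC-HIT, VC-HIT, L1-HIT, L1-HIT, VC-HIT, VC-HIT, L1-HIT]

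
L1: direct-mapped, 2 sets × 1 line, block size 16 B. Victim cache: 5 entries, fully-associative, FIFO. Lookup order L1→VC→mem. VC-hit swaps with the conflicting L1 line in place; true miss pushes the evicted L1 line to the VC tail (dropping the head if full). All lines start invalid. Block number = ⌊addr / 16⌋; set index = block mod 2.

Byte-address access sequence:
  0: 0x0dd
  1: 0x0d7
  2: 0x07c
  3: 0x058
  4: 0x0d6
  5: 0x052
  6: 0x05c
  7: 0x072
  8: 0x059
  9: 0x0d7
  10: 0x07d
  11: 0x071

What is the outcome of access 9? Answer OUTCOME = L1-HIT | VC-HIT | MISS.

OUTCOME = VC-HIT

  [0] addr=0xdd blk=13 s=1: MISS | VC []
  [1] addr=0xd7 blk=13 s=1: L1-HIT | VC []
  [2] addr=0x7c blk=7 s=1: MISS | VC [13]
  [3] addr=0x58 blk=5 s=1: MISS | VC [13, 7]
  [4] addr=0xd6 blk=13 s=1: VC-HIT | VC [5, 7]
  [5] addr=0x52 blk=5 s=1: VC-HIT | VC [13, 7]
  [6] addr=0x5c blk=5 s=1: L1-HIT | VC [13, 7]
  [7] addr=0x72 blk=7 s=1: VC-HIT | VC [13, 5]
  [8] addr=0x59 blk=5 s=1: VC-HIT | VC [13, 7]
  [9] addr=0xd7 blk=13 s=1: VC-HIT | VC [5, 7]
  [10] addr=0x7d blk=7 s=1: VC-HIT | VC [5, 13]
  [11] addr=0x71 blk=7 s=1: L1-HIT | VC [5, 13]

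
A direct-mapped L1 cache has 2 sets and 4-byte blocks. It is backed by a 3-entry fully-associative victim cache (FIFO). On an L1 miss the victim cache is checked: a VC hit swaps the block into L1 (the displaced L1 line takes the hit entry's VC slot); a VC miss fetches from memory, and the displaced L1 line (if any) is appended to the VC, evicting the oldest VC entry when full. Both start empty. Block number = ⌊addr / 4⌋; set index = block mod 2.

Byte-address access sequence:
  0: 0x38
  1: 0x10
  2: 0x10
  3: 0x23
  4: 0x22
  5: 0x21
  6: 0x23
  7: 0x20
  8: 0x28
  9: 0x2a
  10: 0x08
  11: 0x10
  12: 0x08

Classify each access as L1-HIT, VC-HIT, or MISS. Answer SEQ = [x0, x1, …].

#0 0x38→b14/s0 MISS; vc=[]
#1 0x10→b4/s0 MISS; vc=[14]
#2 0x10→b4/s0 L1-HIT; vc=[14]
#3 0x23→b8/s0 MISS; vc=[14,4]
#4 0x22→b8/s0 L1-HIT; vc=[14,4]
#5 0x21→b8/s0 L1-HIT; vc=[14,4]
#6 0x23→b8/s0 L1-HIT; vc=[14,4]
#7 0x20→b8/s0 L1-HIT; vc=[14,4]
#8 0x28→b10/s0 MISS; vc=[14,4,8]
#9 0x2a→b10/s0 L1-HIT; vc=[14,4,8]
#10 0x8→b2/s0 MISS; vc=[4,8,10]
#11 0x10→b4/s0 VC-HIT; vc=[2,8,10]
#12 0x8→b2/s0 VC-HIT; vc=[4,8,10]

SEQ = [MISS, MISS, L1-HIT, MISS, L1-HIT, L1-HIT, L1-HIT, L1-HIT, MISS, L1-HIT, MISS, VC-HIT, VC-HIT]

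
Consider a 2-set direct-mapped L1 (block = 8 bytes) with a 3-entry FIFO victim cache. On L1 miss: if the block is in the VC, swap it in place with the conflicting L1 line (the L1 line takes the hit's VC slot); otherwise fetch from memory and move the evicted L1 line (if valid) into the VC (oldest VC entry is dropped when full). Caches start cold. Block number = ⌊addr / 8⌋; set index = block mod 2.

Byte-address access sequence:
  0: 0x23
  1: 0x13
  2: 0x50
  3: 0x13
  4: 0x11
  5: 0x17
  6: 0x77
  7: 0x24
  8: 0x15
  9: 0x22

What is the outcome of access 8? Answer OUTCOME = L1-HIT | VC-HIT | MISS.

0: 0x23 (blk 4, set 0) → MISS  vc=[]
1: 0x13 (blk 2, set 0) → MISS  vc=[4]
2: 0x50 (blk 10, set 0) → MISS  vc=[4, 2]
3: 0x13 (blk 2, set 0) → VC-HIT  vc=[4, 10]
4: 0x11 (blk 2, set 0) → L1-HIT  vc=[4, 10]
5: 0x17 (blk 2, set 0) → L1-HIT  vc=[4, 10]
6: 0x77 (blk 14, set 0) → MISS  vc=[4, 10, 2]
7: 0x24 (blk 4, set 0) → VC-HIT  vc=[14, 10, 2]
8: 0x15 (blk 2, set 0) → VC-HIT  vc=[14, 10, 4]
9: 0x22 (blk 4, set 0) → VC-HIT  vc=[14, 10, 2]

OUTCOME = VC-HIT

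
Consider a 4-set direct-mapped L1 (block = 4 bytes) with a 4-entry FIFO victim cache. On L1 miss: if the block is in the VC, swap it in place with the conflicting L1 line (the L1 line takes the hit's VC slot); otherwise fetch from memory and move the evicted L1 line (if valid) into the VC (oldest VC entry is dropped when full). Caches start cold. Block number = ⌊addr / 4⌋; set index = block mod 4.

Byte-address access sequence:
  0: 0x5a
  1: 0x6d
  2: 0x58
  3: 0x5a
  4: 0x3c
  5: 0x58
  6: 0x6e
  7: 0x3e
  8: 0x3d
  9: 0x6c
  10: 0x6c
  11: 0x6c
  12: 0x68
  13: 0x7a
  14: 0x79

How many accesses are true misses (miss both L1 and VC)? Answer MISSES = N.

  [0] addr=0x5a blk=22 s=2: MISS | VC []
  [1] addr=0x6d blk=27 s=3: MISS | VC []
  [2] addr=0x58 blk=22 s=2: L1-HIT | VC []
  [3] addr=0x5a blk=22 s=2: L1-HIT | VC []
  [4] addr=0x3c blk=15 s=3: MISS | VC [27]
  [5] addr=0x58 blk=22 s=2: L1-HIT | VC [27]
  [6] addr=0x6e blk=27 s=3: VC-HIT | VC [15]
  [7] addr=0x3e blk=15 s=3: VC-HIT | VC [27]
  [8] addr=0x3d blk=15 s=3: L1-HIT | VC [27]
  [9] addr=0x6c blk=27 s=3: VC-HIT | VC [15]
  [10] addr=0x6c blk=27 s=3: L1-HIT | VC [15]
  [11] addr=0x6c blk=27 s=3: L1-HIT | VC [15]
  [12] addr=0x68 blk=26 s=2: MISS | VC [15, 22]
  [13] addr=0x7a blk=30 s=2: MISS | VC [15, 22, 26]
  [14] addr=0x79 blk=30 s=2: L1-HIT | VC [15, 22, 26]

MISSES = 5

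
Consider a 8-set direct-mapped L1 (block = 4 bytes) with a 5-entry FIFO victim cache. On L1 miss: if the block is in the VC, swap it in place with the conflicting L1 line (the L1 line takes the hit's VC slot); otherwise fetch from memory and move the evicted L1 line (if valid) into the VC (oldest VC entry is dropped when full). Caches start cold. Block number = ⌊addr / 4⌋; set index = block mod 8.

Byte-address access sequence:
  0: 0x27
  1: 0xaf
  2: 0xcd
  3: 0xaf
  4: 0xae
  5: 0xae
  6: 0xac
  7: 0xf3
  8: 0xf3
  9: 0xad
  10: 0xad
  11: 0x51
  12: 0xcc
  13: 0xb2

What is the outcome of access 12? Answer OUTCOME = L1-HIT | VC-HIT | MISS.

  [0] addr=0x27 blk=9 s=1: MISS | VC []
  [1] addr=0xaf blk=43 s=3: MISS | VC []
  [2] addr=0xcd blk=51 s=3: MISS | VC [43]
  [3] addr=0xaf blk=43 s=3: VC-HIT | VC [51]
  [4] addr=0xae blk=43 s=3: L1-HIT | VC [51]
  [5] addr=0xae blk=43 s=3: L1-HIT | VC [51]
  [6] addr=0xac blk=43 s=3: L1-HIT | VC [51]
  [7] addr=0xf3 blk=60 s=4: MISS | VC [51]
  [8] addr=0xf3 blk=60 s=4: L1-HIT | VC [51]
  [9] addr=0xad blk=43 s=3: L1-HIT | VC [51]
  [10] addr=0xad blk=43 s=3: L1-HIT | VC [51]
  [11] addr=0x51 blk=20 s=4: MISS | VC [51, 60]
  [12] addr=0xcc blk=51 s=3: VC-HIT | VC [43, 60]
  [13] addr=0xb2 blk=44 s=4: MISS | VC [43, 60, 20]

OUTCOME = VC-HIT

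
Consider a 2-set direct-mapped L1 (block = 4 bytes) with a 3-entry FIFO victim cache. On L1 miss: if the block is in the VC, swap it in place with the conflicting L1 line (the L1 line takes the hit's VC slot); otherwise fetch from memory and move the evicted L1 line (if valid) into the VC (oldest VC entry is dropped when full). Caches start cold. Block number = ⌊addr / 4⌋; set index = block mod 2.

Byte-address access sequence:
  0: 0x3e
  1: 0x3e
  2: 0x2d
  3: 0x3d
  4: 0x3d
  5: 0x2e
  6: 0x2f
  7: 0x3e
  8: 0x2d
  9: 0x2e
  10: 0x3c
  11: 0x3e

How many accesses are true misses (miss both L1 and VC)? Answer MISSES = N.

0: 0x3e (blk 15, set 1) → MISS  vc=[]
1: 0x3e (blk 15, set 1) → L1-HIT  vc=[]
2: 0x2d (blk 11, set 1) → MISS  vc=[15]
3: 0x3d (blk 15, set 1) → VC-HIT  vc=[11]
4: 0x3d (blk 15, set 1) → L1-HIT  vc=[11]
5: 0x2e (blk 11, set 1) → VC-HIT  vc=[15]
6: 0x2f (blk 11, set 1) → L1-HIT  vc=[15]
7: 0x3e (blk 15, set 1) → VC-HIT  vc=[11]
8: 0x2d (blk 11, set 1) → VC-HIT  vc=[15]
9: 0x2e (blk 11, set 1) → L1-HIT  vc=[15]
10: 0x3c (blk 15, set 1) → VC-HIT  vc=[11]
11: 0x3e (blk 15, set 1) → L1-HIT  vc=[11]

MISSES = 2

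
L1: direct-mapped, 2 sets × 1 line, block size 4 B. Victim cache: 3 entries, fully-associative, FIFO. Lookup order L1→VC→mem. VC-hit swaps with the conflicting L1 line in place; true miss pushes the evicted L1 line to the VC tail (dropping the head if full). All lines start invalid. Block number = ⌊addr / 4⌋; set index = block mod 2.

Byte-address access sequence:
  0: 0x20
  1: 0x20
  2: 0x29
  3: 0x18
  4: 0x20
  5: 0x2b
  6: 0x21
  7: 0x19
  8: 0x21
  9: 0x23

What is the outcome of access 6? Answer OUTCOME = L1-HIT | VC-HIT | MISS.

OUTCOME = VC-HIT

  [0] addr=0x20 blk=8 s=0: MISS | VC []
  [1] addr=0x20 blk=8 s=0: L1-HIT | VC []
  [2] addr=0x29 blk=10 s=0: MISS | VC [8]
  [3] addr=0x18 blk=6 s=0: MISS | VC [8, 10]
  [4] addr=0x20 blk=8 s=0: VC-HIT | VC [6, 10]
  [5] addr=0x2b blk=10 s=0: VC-HIT | VC [6, 8]
  [6] addr=0x21 blk=8 s=0: VC-HIT | VC [6, 10]
  [7] addr=0x19 blk=6 s=0: VC-HIT | VC [8, 10]
  [8] addr=0x21 blk=8 s=0: VC-HIT | VC [6, 10]
  [9] addr=0x23 blk=8 s=0: L1-HIT | VC [6, 10]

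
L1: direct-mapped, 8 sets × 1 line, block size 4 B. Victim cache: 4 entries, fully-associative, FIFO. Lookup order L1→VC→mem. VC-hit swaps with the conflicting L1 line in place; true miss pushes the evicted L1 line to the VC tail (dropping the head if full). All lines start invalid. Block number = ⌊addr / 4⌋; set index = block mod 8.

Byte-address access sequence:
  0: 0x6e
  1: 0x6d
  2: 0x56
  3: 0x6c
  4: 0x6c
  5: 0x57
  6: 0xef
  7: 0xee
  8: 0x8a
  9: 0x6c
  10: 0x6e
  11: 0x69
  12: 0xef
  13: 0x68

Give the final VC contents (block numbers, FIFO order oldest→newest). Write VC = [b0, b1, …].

  [0] addr=0x6e blk=27 s=3: MISS | VC []
  [1] addr=0x6d blk=27 s=3: L1-HIT | VC []
  [2] addr=0x56 blk=21 s=5: MISS | VC []
  [3] addr=0x6c blk=27 s=3: L1-HIT | VC []
  [4] addr=0x6c blk=27 s=3: L1-HIT | VC []
  [5] addr=0x57 blk=21 s=5: L1-HIT | VC []
  [6] addr=0xef blk=59 s=3: MISS | VC [27]
  [7] addr=0xee blk=59 s=3: L1-HIT | VC [27]
  [8] addr=0x8a blk=34 s=2: MISS | VC [27]
  [9] addr=0x6c blk=27 s=3: VC-HIT | VC [59]
  [10] addr=0x6e blk=27 s=3: L1-HIT | VC [59]
  [11] addr=0x69 blk=26 s=2: MISS | VC [59, 34]
  [12] addr=0xef blk=59 s=3: VC-HIT | VC [27, 34]
  [13] addr=0x68 blk=26 s=2: L1-HIT | VC [27, 34]

VC = [27, 34]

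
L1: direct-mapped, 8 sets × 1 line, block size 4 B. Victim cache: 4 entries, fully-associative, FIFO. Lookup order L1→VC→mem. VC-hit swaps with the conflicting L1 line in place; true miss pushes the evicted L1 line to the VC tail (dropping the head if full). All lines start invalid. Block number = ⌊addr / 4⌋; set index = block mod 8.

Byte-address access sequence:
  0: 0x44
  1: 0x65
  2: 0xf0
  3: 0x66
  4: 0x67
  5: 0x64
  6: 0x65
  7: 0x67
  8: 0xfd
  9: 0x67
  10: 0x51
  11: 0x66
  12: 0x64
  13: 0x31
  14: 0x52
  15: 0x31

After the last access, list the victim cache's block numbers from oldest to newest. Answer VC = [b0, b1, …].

VC = [17, 60, 20]

  [0] addr=0x44 blk=17 s=1: MISS | VC []
  [1] addr=0x65 blk=25 s=1: MISS | VC [17]
  [2] addr=0xf0 blk=60 s=4: MISS | VC [17]
  [3] addr=0x66 blk=25 s=1: L1-HIT | VC [17]
  [4] addr=0x67 blk=25 s=1: L1-HIT | VC [17]
  [5] addr=0x64 blk=25 s=1: L1-HIT | VC [17]
  [6] addr=0x65 blk=25 s=1: L1-HIT | VC [17]
  [7] addr=0x67 blk=25 s=1: L1-HIT | VC [17]
  [8] addr=0xfd blk=63 s=7: MISS | VC [17]
  [9] addr=0x67 blk=25 s=1: L1-HIT | VC [17]
  [10] addr=0x51 blk=20 s=4: MISS | VC [17, 60]
  [11] addr=0x66 blk=25 s=1: L1-HIT | VC [17, 60]
  [12] addr=0x64 blk=25 s=1: L1-HIT | VC [17, 60]
  [13] addr=0x31 blk=12 s=4: MISS | VC [17, 60, 20]
  [14] addr=0x52 blk=20 s=4: VC-HIT | VC [17, 60, 12]
  [15] addr=0x31 blk=12 s=4: VC-HIT | VC [17, 60, 20]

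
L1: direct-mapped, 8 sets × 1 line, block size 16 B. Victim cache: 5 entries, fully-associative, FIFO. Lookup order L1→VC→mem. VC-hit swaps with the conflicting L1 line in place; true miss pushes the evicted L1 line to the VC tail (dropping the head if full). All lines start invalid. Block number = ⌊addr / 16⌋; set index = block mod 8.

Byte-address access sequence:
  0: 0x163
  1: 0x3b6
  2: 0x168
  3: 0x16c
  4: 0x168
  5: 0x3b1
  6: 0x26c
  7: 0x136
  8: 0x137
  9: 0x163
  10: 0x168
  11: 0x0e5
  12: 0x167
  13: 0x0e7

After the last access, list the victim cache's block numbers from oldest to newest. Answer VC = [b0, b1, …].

VC = [38, 59, 22]

0: 0x163 (blk 22, set 6) → MISS  vc=[]
1: 0x3b6 (blk 59, set 3) → MISS  vc=[]
2: 0x168 (blk 22, set 6) → L1-HIT  vc=[]
3: 0x16c (blk 22, set 6) → L1-HIT  vc=[]
4: 0x168 (blk 22, set 6) → L1-HIT  vc=[]
5: 0x3b1 (blk 59, set 3) → L1-HIT  vc=[]
6: 0x26c (blk 38, set 6) → MISS  vc=[22]
7: 0x136 (blk 19, set 3) → MISS  vc=[22, 59]
8: 0x137 (blk 19, set 3) → L1-HIT  vc=[22, 59]
9: 0x163 (blk 22, set 6) → VC-HIT  vc=[38, 59]
10: 0x168 (blk 22, set 6) → L1-HIT  vc=[38, 59]
11: 0xe5 (blk 14, set 6) → MISS  vc=[38, 59, 22]
12: 0x167 (blk 22, set 6) → VC-HIT  vc=[38, 59, 14]
13: 0xe7 (blk 14, set 6) → VC-HIT  vc=[38, 59, 22]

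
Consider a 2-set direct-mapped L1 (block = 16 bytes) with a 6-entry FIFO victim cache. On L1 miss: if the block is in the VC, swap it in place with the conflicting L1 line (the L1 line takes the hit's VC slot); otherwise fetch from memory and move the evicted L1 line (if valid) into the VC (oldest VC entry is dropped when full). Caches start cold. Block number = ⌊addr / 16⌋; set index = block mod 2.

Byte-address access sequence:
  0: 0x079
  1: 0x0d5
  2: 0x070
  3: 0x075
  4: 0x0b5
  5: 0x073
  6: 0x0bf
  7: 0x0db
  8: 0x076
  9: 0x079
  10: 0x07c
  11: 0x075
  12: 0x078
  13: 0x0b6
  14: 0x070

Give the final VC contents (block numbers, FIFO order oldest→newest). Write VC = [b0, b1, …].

VC = [11, 13]

#0 0x79→b7/s1 MISS; vc=[]
#1 0xd5→b13/s1 MISS; vc=[7]
#2 0x70→b7/s1 VC-HIT; vc=[13]
#3 0x75→b7/s1 L1-HIT; vc=[13]
#4 0xb5→b11/s1 MISS; vc=[13,7]
#5 0x73→b7/s1 VC-HIT; vc=[13,11]
#6 0xbf→b11/s1 VC-HIT; vc=[13,7]
#7 0xdb→b13/s1 VC-HIT; vc=[11,7]
#8 0x76→b7/s1 VC-HIT; vc=[11,13]
#9 0x79→b7/s1 L1-HIT; vc=[11,13]
#10 0x7c→b7/s1 L1-HIT; vc=[11,13]
#11 0x75→b7/s1 L1-HIT; vc=[11,13]
#12 0x78→b7/s1 L1-HIT; vc=[11,13]
#13 0xb6→b11/s1 VC-HIT; vc=[7,13]
#14 0x70→b7/s1 VC-HIT; vc=[11,13]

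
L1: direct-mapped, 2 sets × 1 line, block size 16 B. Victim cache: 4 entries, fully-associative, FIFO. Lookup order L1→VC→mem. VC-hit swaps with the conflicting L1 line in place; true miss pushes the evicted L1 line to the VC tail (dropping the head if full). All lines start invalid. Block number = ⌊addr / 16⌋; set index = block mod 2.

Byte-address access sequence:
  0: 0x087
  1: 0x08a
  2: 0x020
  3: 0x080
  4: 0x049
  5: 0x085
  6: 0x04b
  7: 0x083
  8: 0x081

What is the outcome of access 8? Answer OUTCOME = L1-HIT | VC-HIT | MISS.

OUTCOME = L1-HIT

#0 0x87→b8/s0 MISS; vc=[]
#1 0x8a→b8/s0 L1-HIT; vc=[]
#2 0x20→b2/s0 MISS; vc=[8]
#3 0x80→b8/s0 VC-HIT; vc=[2]
#4 0x49→b4/s0 MISS; vc=[2,8]
#5 0x85→b8/s0 VC-HIT; vc=[2,4]
#6 0x4b→b4/s0 VC-HIT; vc=[2,8]
#7 0x83→b8/s0 VC-HIT; vc=[2,4]
#8 0x81→b8/s0 L1-HIT; vc=[2,4]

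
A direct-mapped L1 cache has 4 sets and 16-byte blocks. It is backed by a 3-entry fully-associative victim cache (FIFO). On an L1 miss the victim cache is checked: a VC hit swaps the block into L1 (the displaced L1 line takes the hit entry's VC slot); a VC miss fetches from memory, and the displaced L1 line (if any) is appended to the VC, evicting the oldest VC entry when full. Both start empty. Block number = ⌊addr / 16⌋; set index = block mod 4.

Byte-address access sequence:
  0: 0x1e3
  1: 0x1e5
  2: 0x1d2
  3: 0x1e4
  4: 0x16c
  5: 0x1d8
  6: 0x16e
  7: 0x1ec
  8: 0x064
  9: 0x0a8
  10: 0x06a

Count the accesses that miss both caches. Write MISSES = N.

MISSES = 5

#0 0x1e3→b30/s2 MISS; vc=[]
#1 0x1e5→b30/s2 L1-HIT; vc=[]
#2 0x1d2→b29/s1 MISS; vc=[]
#3 0x1e4→b30/s2 L1-HIT; vc=[]
#4 0x16c→b22/s2 MISS; vc=[30]
#5 0x1d8→b29/s1 L1-HIT; vc=[30]
#6 0x16e→b22/s2 L1-HIT; vc=[30]
#7 0x1ec→b30/s2 VC-HIT; vc=[22]
#8 0x64→b6/s2 MISS; vc=[22,30]
#9 0xa8→b10/s2 MISS; vc=[22,30,6]
#10 0x6a→b6/s2 VC-HIT; vc=[22,30,10]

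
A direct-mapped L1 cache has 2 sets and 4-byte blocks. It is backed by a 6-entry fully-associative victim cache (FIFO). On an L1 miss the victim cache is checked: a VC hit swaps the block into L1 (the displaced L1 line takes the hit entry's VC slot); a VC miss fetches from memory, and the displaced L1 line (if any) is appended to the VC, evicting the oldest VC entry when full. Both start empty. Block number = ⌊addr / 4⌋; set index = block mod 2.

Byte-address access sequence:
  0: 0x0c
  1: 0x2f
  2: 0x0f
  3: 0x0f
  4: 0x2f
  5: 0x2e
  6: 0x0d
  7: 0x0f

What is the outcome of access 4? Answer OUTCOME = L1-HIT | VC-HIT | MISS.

OUTCOME = VC-HIT

#0 0xc→b3/s1 MISS; vc=[]
#1 0x2f→b11/s1 MISS; vc=[3]
#2 0xf→b3/s1 VC-HIT; vc=[11]
#3 0xf→b3/s1 L1-HIT; vc=[11]
#4 0x2f→b11/s1 VC-HIT; vc=[3]
#5 0x2e→b11/s1 L1-HIT; vc=[3]
#6 0xd→b3/s1 VC-HIT; vc=[11]
#7 0xf→b3/s1 L1-HIT; vc=[11]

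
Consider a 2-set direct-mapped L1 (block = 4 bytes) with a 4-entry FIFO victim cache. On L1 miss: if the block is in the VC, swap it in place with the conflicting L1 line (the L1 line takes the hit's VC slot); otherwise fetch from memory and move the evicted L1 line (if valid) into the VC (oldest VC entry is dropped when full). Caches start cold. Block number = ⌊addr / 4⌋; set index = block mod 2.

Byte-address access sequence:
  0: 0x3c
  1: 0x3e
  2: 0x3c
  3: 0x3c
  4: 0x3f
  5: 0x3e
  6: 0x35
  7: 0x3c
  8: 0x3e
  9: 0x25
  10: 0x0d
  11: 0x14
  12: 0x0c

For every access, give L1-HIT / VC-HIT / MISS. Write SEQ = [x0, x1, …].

#0 0x3c→b15/s1 MISS; vc=[]
#1 0x3e→b15/s1 L1-HIT; vc=[]
#2 0x3c→b15/s1 L1-HIT; vc=[]
#3 0x3c→b15/s1 L1-HIT; vc=[]
#4 0x3f→b15/s1 L1-HIT; vc=[]
#5 0x3e→b15/s1 L1-HIT; vc=[]
#6 0x35→b13/s1 MISS; vc=[15]
#7 0x3c→b15/s1 VC-HIT; vc=[13]
#8 0x3e→b15/s1 L1-HIT; vc=[13]
#9 0x25→b9/s1 MISS; vc=[13,15]
#10 0xd→b3/s1 MISS; vc=[13,15,9]
#11 0x14→b5/s1 MISS; vc=[13,15,9,3]
#12 0xc→b3/s1 VC-HIT; vc=[13,15,9,5]

SEQ = [MISS, L1-HIT, L1-HIT, L1-HIT, L1-HIT, L1-HIT, MISS, VC-HIT, L1-HIT, MISS, MISS, MISS, VC-HIT]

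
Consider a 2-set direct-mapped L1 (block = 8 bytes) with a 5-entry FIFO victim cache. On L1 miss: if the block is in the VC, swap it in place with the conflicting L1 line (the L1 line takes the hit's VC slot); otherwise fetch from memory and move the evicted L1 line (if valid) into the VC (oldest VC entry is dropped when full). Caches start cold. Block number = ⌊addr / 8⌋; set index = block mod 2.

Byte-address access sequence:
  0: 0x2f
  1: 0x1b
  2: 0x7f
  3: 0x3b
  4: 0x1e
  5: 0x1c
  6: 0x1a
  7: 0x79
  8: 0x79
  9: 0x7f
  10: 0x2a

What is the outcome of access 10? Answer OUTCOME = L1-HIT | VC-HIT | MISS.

OUTCOME = VC-HIT

0: 0x2f (blk 5, set 1) → MISS  vc=[]
1: 0x1b (blk 3, set 1) → MISS  vc=[5]
2: 0x7f (blk 15, set 1) → MISS  vc=[5, 3]
3: 0x3b (blk 7, set 1) → MISS  vc=[5, 3, 15]
4: 0x1e (blk 3, set 1) → VC-HIT  vc=[5, 7, 15]
5: 0x1c (blk 3, set 1) → L1-HIT  vc=[5, 7, 15]
6: 0x1a (blk 3, set 1) → L1-HIT  vc=[5, 7, 15]
7: 0x79 (blk 15, set 1) → VC-HIT  vc=[5, 7, 3]
8: 0x79 (blk 15, set 1) → L1-HIT  vc=[5, 7, 3]
9: 0x7f (blk 15, set 1) → L1-HIT  vc=[5, 7, 3]
10: 0x2a (blk 5, set 1) → VC-HIT  vc=[15, 7, 3]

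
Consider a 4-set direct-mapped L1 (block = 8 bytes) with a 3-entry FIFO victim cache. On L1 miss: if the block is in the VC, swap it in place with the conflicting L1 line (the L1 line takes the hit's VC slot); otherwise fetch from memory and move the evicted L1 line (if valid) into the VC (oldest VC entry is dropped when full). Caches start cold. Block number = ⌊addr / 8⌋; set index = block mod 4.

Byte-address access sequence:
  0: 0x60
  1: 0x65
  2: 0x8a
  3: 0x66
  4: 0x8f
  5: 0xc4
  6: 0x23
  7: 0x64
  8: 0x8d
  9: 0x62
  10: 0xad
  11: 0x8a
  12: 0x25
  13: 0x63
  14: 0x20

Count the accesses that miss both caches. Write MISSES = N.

0: 0x60 (blk 12, set 0) → MISS  vc=[]
1: 0x65 (blk 12, set 0) → L1-HIT  vc=[]
2: 0x8a (blk 17, set 1) → MISS  vc=[]
3: 0x66 (blk 12, set 0) → L1-HIT  vc=[]
4: 0x8f (blk 17, set 1) → L1-HIT  vc=[]
5: 0xc4 (blk 24, set 0) → MISS  vc=[12]
6: 0x23 (blk 4, set 0) → MISS  vc=[12, 24]
7: 0x64 (blk 12, set 0) → VC-HIT  vc=[4, 24]
8: 0x8d (blk 17, set 1) → L1-HIT  vc=[4, 24]
9: 0x62 (blk 12, set 0) → L1-HIT  vc=[4, 24]
10: 0xad (blk 21, set 1) → MISS  vc=[4, 24, 17]
11: 0x8a (blk 17, set 1) → VC-HIT  vc=[4, 24, 21]
12: 0x25 (blk 4, set 0) → VC-HIT  vc=[12, 24, 21]
13: 0x63 (blk 12, set 0) → VC-HIT  vc=[4, 24, 21]
14: 0x20 (blk 4, set 0) → VC-HIT  vc=[12, 24, 21]

MISSES = 5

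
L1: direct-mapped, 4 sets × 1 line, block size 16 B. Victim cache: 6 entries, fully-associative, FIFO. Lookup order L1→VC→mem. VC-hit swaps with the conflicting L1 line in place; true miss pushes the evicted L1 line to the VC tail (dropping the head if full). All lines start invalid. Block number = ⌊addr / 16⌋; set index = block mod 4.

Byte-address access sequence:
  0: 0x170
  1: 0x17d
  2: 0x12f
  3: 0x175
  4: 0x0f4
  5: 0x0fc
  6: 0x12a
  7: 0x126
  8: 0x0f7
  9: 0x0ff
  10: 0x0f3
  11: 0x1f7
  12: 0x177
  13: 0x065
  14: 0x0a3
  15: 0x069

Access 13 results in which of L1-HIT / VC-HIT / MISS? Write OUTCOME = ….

#0 0x170→b23/s3 MISS; vc=[]
#1 0x17d→b23/s3 L1-HIT; vc=[]
#2 0x12f→b18/s2 MISS; vc=[]
#3 0x175→b23/s3 L1-HIT; vc=[]
#4 0xf4→b15/s3 MISS; vc=[23]
#5 0xfc→b15/s3 L1-HIT; vc=[23]
#6 0x12a→b18/s2 L1-HIT; vc=[23]
#7 0x126→b18/s2 L1-HIT; vc=[23]
#8 0xf7→b15/s3 L1-HIT; vc=[23]
#9 0xff→b15/s3 L1-HIT; vc=[23]
#10 0xf3→b15/s3 L1-HIT; vc=[23]
#11 0x1f7→b31/s3 MISS; vc=[23,15]
#12 0x177→b23/s3 VC-HIT; vc=[31,15]
#13 0x65→b6/s2 MISS; vc=[31,15,18]
#14 0xa3→b10/s2 MISS; vc=[31,15,18,6]
#15 0x69→b6/s2 VC-HIT; vc=[31,15,18,10]

OUTCOME = MISS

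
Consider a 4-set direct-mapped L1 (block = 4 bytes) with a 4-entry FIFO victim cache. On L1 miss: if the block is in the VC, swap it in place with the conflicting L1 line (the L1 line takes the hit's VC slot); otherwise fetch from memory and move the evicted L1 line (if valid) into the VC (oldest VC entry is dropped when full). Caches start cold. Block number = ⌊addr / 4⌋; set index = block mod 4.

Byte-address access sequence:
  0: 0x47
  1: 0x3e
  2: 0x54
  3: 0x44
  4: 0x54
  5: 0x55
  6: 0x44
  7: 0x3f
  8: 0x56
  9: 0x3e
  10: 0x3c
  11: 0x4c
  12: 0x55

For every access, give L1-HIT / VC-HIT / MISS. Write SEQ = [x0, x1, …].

SEQ = [MISS, MISS, MISS, VC-HIT, VC-HIT, L1-HIT, VC-HIT, L1-HIT, VC-HIT, L1-HIT, L1-HIT, MISS, L1-HIT]

#0 0x47→b17/s1 MISS; vc=[]
#1 0x3e→b15/s3 MISS; vc=[]
#2 0x54→b21/s1 MISS; vc=[17]
#3 0x44→b17/s1 VC-HIT; vc=[21]
#4 0x54→b21/s1 VC-HIT; vc=[17]
#5 0x55→b21/s1 L1-HIT; vc=[17]
#6 0x44→b17/s1 VC-HIT; vc=[21]
#7 0x3f→b15/s3 L1-HIT; vc=[21]
#8 0x56→b21/s1 VC-HIT; vc=[17]
#9 0x3e→b15/s3 L1-HIT; vc=[17]
#10 0x3c→b15/s3 L1-HIT; vc=[17]
#11 0x4c→b19/s3 MISS; vc=[17,15]
#12 0x55→b21/s1 L1-HIT; vc=[17,15]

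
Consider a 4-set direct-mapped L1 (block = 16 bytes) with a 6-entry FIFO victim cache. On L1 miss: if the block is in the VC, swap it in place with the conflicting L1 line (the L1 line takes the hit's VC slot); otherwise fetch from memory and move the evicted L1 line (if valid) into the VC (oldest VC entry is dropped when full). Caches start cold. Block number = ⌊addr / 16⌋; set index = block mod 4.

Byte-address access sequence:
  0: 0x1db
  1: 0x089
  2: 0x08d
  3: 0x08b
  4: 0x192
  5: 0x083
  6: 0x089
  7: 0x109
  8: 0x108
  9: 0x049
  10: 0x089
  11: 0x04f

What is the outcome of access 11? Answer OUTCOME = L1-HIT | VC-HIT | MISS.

  [0] addr=0x1db blk=29 s=1: MISS | VC []
  [1] addr=0x89 blk=8 s=0: MISS | VC []
  [2] addr=0x8d blk=8 s=0: L1-HIT | VC []
  [3] addr=0x8b blk=8 s=0: L1-HIT | VC []
  [4] addr=0x192 blk=25 s=1: MISS | VC [29]
  [5] addr=0x83 blk=8 s=0: L1-HIT | VC [29]
  [6] addr=0x89 blk=8 s=0: L1-HIT | VC [29]
  [7] addr=0x109 blk=16 s=0: MISS | VC [29, 8]
  [8] addr=0x108 blk=16 s=0: L1-HIT | VC [29, 8]
  [9] addr=0x49 blk=4 s=0: MISS | VC [29, 8, 16]
  [10] addr=0x89 blk=8 s=0: VC-HIT | VC [29, 4, 16]
  [11] addr=0x4f blk=4 s=0: VC-HIT | VC [29, 8, 16]

OUTCOME = VC-HIT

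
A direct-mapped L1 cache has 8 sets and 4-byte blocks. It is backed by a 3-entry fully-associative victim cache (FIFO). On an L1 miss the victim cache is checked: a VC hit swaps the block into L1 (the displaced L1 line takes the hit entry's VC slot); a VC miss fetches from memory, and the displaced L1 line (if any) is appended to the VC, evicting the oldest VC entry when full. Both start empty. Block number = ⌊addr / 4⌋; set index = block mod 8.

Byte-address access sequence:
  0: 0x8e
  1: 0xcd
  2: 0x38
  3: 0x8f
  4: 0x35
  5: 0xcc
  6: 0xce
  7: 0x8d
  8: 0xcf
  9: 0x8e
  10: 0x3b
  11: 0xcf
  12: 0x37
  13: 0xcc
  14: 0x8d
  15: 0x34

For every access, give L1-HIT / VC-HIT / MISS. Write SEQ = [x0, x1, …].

#0 0x8e→b35/s3 MISS; vc=[]
#1 0xcd→b51/s3 MISS; vc=[35]
#2 0x38→b14/s6 MISS; vc=[35]
#3 0x8f→b35/s3 VC-HIT; vc=[51]
#4 0x35→b13/s5 MISS; vc=[51]
#5 0xcc→b51/s3 VC-HIT; vc=[35]
#6 0xce→b51/s3 L1-HIT; vc=[35]
#7 0x8d→b35/s3 VC-HIT; vc=[51]
#8 0xcf→b51/s3 VC-HIT; vc=[35]
#9 0x8e→b35/s3 VC-HIT; vc=[51]
#10 0x3b→b14/s6 L1-HIT; vc=[51]
#11 0xcf→b51/s3 VC-HIT; vc=[35]
#12 0x37→b13/s5 L1-HIT; vc=[35]
#13 0xcc→b51/s3 L1-HIT; vc=[35]
#14 0x8d→b35/s3 VC-HIT; vc=[51]
#15 0x34→b13/s5 L1-HIT; vc=[51]

SEQ = [MISS, MISS, MISS, VC-HIT, MISS, VC-HIT, L1-HIT, VC-HIT, VC-HIT, VC-HIT, L1-HIT, VC-HIT, L1-HIT, L1-HIT, VC-HIT, L1-HIT]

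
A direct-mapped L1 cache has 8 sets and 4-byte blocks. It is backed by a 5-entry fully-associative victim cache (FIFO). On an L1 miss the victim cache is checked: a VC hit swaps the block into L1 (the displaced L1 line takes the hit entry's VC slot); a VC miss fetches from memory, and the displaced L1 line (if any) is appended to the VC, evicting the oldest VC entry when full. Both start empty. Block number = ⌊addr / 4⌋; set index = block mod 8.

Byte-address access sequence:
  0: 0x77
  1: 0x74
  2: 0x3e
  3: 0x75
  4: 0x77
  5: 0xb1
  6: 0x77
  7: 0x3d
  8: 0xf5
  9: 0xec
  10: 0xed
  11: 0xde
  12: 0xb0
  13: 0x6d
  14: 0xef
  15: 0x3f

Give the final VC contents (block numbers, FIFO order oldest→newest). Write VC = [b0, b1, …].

  [0] addr=0x77 blk=29 s=5: MISS | VC []
  [1] addr=0x74 blk=29 s=5: L1-HIT | VC []
  [2] addr=0x3e blk=15 s=7: MISS | VC []
  [3] addr=0x75 blk=29 s=5: L1-HIT | VC []
  [4] addr=0x77 blk=29 s=5: L1-HIT | VC []
  [5] addr=0xb1 blk=44 s=4: MISS | VC []
  [6] addr=0x77 blk=29 s=5: L1-HIT | VC []
  [7] addr=0x3d blk=15 s=7: L1-HIT | VC []
  [8] addr=0xf5 blk=61 s=5: MISS | VC [29]
  [9] addr=0xec blk=59 s=3: MISS | VC [29]
  [10] addr=0xed blk=59 s=3: L1-HIT | VC [29]
  [11] addr=0xde blk=55 s=7: MISS | VC [29, 15]
  [12] addr=0xb0 blk=44 s=4: L1-HIT | VC [29, 15]
  [13] addr=0x6d blk=27 s=3: MISS | VC [29, 15, 59]
  [14] addr=0xef blk=59 s=3: VC-HIT | VC [29, 15, 27]
  [15] addr=0x3f blk=15 s=7: VC-HIT | VC [29, 55, 27]

VC = [29, 55, 27]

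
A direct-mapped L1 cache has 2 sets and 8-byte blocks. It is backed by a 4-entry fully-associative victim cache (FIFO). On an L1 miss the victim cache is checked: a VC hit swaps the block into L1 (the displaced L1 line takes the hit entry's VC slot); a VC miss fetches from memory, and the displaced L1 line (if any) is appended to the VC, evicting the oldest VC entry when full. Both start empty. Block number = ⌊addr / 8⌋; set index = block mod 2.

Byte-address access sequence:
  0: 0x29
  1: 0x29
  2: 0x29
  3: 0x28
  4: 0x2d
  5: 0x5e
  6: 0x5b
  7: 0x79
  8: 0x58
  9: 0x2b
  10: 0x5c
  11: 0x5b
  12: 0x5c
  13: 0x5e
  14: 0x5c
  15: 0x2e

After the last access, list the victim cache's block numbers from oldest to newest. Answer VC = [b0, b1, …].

VC = [11, 15]

0: 0x29 (blk 5, set 1) → MISS  vc=[]
1: 0x29 (blk 5, set 1) → L1-HIT  vc=[]
2: 0x29 (blk 5, set 1) → L1-HIT  vc=[]
3: 0x28 (blk 5, set 1) → L1-HIT  vc=[]
4: 0x2d (blk 5, set 1) → L1-HIT  vc=[]
5: 0x5e (blk 11, set 1) → MISS  vc=[5]
6: 0x5b (blk 11, set 1) → L1-HIT  vc=[5]
7: 0x79 (blk 15, set 1) → MISS  vc=[5, 11]
8: 0x58 (blk 11, set 1) → VC-HIT  vc=[5, 15]
9: 0x2b (blk 5, set 1) → VC-HIT  vc=[11, 15]
10: 0x5c (blk 11, set 1) → VC-HIT  vc=[5, 15]
11: 0x5b (blk 11, set 1) → L1-HIT  vc=[5, 15]
12: 0x5c (blk 11, set 1) → L1-HIT  vc=[5, 15]
13: 0x5e (blk 11, set 1) → L1-HIT  vc=[5, 15]
14: 0x5c (blk 11, set 1) → L1-HIT  vc=[5, 15]
15: 0x2e (blk 5, set 1) → VC-HIT  vc=[11, 15]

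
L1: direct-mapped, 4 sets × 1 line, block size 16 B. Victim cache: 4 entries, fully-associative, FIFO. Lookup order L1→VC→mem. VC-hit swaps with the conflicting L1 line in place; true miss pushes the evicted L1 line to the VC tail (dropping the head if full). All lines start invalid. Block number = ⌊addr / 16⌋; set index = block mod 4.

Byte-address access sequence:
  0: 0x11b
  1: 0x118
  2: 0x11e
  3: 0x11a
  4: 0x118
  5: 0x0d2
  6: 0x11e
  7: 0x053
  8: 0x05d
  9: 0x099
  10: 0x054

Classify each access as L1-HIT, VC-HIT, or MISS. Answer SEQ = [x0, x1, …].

#0 0x11b→b17/s1 MISS; vc=[]
#1 0x118→b17/s1 L1-HIT; vc=[]
#2 0x11e→b17/s1 L1-HIT; vc=[]
#3 0x11a→b17/s1 L1-HIT; vc=[]
#4 0x118→b17/s1 L1-HIT; vc=[]
#5 0xd2→b13/s1 MISS; vc=[17]
#6 0x11e→b17/s1 VC-HIT; vc=[13]
#7 0x53→b5/s1 MISS; vc=[13,17]
#8 0x5d→b5/s1 L1-HIT; vc=[13,17]
#9 0x99→b9/s1 MISS; vc=[13,17,5]
#10 0x54→b5/s1 VC-HIT; vc=[13,17,9]

SEQ = [MISS, L1-HIT, L1-HIT, L1-HIT, L1-HIT, MISS, VC-HIT, MISS, L1-HIT, MISS, VC-HIT]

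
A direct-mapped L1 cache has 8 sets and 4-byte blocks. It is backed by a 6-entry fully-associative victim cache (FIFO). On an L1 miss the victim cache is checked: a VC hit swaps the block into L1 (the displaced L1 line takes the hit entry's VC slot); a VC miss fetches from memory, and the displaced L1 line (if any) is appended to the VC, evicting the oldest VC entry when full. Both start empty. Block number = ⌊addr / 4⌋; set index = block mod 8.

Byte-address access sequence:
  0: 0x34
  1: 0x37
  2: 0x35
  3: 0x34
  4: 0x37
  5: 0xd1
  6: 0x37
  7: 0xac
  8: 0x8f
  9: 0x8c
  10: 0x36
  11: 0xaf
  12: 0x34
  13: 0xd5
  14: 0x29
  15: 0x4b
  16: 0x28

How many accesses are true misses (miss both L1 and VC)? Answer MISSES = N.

#0 0x34→b13/s5 MISS; vc=[]
#1 0x37→b13/s5 L1-HIT; vc=[]
#2 0x35→b13/s5 L1-HIT; vc=[]
#3 0x34→b13/s5 L1-HIT; vc=[]
#4 0x37→b13/s5 L1-HIT; vc=[]
#5 0xd1→b52/s4 MISS; vc=[]
#6 0x37→b13/s5 L1-HIT; vc=[]
#7 0xac→b43/s3 MISS; vc=[]
#8 0x8f→b35/s3 MISS; vc=[43]
#9 0x8c→b35/s3 L1-HIT; vc=[43]
#10 0x36→b13/s5 L1-HIT; vc=[43]
#11 0xaf→b43/s3 VC-HIT; vc=[35]
#12 0x34→b13/s5 L1-HIT; vc=[35]
#13 0xd5→b53/s5 MISS; vc=[35,13]
#14 0x29→b10/s2 MISS; vc=[35,13]
#15 0x4b→b18/s2 MISS; vc=[35,13,10]
#16 0x28→b10/s2 VC-HIT; vc=[35,13,18]

MISSES = 7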